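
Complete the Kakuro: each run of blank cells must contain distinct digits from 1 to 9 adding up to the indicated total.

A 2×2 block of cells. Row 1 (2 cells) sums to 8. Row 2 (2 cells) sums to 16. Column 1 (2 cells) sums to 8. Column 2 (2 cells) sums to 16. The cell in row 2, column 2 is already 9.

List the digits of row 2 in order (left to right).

16 in 2 cells must be {7,9}.
(1,2) = 16 − 9 = 7 completes the 16 down.
(2,1) = 16 − 9 = 7 completes the 16 across.
(1,1) = 8 − 7 = 1 completes the 8 across.

7 9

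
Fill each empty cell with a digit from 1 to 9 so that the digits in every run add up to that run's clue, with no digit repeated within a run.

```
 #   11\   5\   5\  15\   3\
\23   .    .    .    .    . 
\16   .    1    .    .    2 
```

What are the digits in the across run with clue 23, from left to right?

16 in 5 cells must be {1,2,3,4,6}; 3 in 2 cells must be {1,2}.
R1C2 = 5 − 1 = 4 completes the 5 down.
R1C5 = 3 − 2 = 1 completes the 3 down.
Given what's placed, R2C4 must be 6 to fit the 16 across and 15 down.
R1C4 = 15 − 6 = 9 completes the 15 down.
No cell is forced outright now. R2C1 can only be 3 or 4 (the digits allowed by both its 16 across and its 11 down). If R2C1 = 3: then R1C1 would have to be in {2,3,6,7} for the 23 across but in {8} for the 11 down — contradiction. So R2C1 = 4.
R1C1 = 11 − 4 = 7 completes the 11 down.
R1C3 = 23 − 21 = 2 completes the 23 across.

7 4 2 9 1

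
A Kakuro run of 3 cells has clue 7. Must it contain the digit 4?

Yes

The only way to make 7 from 3 distinct digits is {1,2,4}, which contains 4.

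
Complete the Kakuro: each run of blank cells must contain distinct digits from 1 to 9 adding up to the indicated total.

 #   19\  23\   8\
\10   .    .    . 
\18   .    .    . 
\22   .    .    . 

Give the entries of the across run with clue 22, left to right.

23 in 3 cells must be {6,8,9}.
Only 6 fits R1C2 under both its across sum 10 and down sum 23.
Only 5 fits R3C3 under both its across sum 22 and down sum 8.
R1C1 = 3: the only remaining digit allowed by both the 10 across and the 19 down.
R1C3 = 10 − 9 = 1 completes the 10 across.
R2C3 = 8 − 6 = 2 completes the 8 down.
Given what's placed, R3C1 must be 9 to fit the 22 across and 19 down.
R3C2 = 22 − 14 = 8 completes the 22 across.

9, 8, 5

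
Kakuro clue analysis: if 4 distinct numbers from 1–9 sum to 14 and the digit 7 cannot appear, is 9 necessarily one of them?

No

Counterexample: {1,2,3,8} sums to 14 under that restriction without using 9.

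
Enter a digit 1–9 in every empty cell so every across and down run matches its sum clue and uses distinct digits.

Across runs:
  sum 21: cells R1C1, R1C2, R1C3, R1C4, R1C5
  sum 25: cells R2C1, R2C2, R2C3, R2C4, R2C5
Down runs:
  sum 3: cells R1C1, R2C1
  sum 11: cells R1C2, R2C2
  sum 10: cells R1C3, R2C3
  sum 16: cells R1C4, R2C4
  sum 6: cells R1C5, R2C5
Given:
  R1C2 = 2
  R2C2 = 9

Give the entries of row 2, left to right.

2 9 6 7 1

3 in 2 cells must be {1,2}; 16 in 2 cells must be {7,9}.
Given what's placed, R1C1 must be 1 to fit the 21 across and 3 down.
R2C1 = 3 − 1 = 2 completes the 3 down.
R2C4 = 7: the only remaining digit allowed by both the 25 across and the 16 down.
R1C4 = 16 − 7 = 9 completes the 16 down.
No cell is forced outright now. R1C5 can only be 4 or 5 (the digits allowed by both its 21 across and its 6 down). If R1C5 = 4: then R1C3 would have to be in {5} for the 21 across but in {1,2,3,4,6,7,8,9} for the 10 down — contradiction. So R1C5 = 5.
R1C3 = 21 − 17 = 4 completes the 21 across.
R2C3 = 10 − 4 = 6 completes the 10 down.
R2C5 = 25 − 24 = 1 completes the 25 across.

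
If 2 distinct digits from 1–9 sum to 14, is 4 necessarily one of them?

Counterexample: {5,9} sums to 14 without using 4.

No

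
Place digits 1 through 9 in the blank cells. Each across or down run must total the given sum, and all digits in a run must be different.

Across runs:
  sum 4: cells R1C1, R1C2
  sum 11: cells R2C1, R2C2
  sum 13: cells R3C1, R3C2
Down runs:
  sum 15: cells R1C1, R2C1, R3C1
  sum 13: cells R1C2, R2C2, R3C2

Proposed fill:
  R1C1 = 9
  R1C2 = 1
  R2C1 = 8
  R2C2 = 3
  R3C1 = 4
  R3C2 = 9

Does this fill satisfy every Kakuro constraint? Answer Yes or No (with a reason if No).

No — the across run R1C1–R1C2 sums to 10, not 4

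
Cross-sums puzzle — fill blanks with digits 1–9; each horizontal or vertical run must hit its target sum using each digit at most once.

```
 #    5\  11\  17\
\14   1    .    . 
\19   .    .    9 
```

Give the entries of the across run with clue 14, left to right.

17 in 2 cells must be {8,9}.
R1C3 = 17 − 9 = 8 completes the 17 down.
R2C1 = 5 − 1 = 4 completes the 5 down.
R2C2 = 19 − 13 = 6 completes the 19 across.
R1C2 = 14 − 9 = 5 completes the 14 across.

1 5 8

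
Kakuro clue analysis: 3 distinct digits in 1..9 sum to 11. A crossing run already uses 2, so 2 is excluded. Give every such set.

{1,3,7}; {1,4,6}

3 distinct digits from 1–9 sum between 6 and 24.
Dropping sets that contain 2.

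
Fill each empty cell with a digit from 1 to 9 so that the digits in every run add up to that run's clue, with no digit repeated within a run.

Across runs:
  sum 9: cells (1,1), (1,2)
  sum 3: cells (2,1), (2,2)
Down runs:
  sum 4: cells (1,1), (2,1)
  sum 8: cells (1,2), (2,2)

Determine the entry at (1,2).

3 in 2 cells must be {1,2}; 4 in 2 cells must be {1,3}.
The 3 across and the 4 down share only 1, so (2,1) = 1.
(2,2) = 3 − 1 = 2 completes the 3 across.
(1,1) = 4 − 1 = 3 completes the 4 down.
(1,2) = 9 − 3 = 6 completes the 9 across.

6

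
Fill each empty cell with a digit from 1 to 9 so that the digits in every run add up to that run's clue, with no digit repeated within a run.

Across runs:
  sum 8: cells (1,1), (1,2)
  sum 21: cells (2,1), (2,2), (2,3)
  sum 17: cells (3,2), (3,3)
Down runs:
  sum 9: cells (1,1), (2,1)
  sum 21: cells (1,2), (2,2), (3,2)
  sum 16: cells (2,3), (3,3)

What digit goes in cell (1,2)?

7

17 in 2 cells must be {8,9}; 16 in 2 cells must be {7,9}.
The 17 across and the 16 down share only 9, so (3,3) = 9.
(2,3) = 16 − 9 = 7 completes the 16 down.
(3,2) = 17 − 9 = 8 completes the 17 across.
No cell is forced outright now. (2,2) can only be 6 or 9 (the digits allowed by both its 21 across and its 21 down). If (2,2) = 9: then (1,2) would have to be in {1,2,3,5,6,7} for the 8 across but in {4} for the 21 down — contradiction. So (2,2) = 6.
(1,2) = 21 − 14 = 7 completes the 21 down.
(2,1) = 21 − 13 = 8 completes the 21 across.
(1,1) = 8 − 7 = 1 completes the 8 across.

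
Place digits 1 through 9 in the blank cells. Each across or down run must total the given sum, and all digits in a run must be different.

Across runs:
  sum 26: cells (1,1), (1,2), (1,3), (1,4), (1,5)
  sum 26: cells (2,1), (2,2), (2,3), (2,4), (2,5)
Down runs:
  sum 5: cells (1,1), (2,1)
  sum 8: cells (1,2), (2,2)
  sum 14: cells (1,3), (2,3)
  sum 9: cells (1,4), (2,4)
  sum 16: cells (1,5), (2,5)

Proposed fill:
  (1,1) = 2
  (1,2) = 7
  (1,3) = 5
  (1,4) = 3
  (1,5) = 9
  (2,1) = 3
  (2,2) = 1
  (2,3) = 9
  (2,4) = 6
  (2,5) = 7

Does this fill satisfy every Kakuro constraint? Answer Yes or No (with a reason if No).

Yes

Across: 2+7+5+3+9=26; 3+1+9+6+7=26. Down: 2+3=5; 7+1=8; 5+9=14; 3+6=9; 9+7=16. No digit repeats within any run.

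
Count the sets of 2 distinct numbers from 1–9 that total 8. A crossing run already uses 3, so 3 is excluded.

2

2 distinct digits from 1–9 sum between 3 and 17.
Dropping sets that contain 3.
Enumerating: {1,7}, {2,6}.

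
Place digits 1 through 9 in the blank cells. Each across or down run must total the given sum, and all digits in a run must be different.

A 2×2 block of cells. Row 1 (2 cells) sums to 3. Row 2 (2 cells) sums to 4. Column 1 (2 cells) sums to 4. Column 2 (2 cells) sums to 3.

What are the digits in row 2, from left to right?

3 in 2 cells must be {1,2}; 4 in 2 cells must be {1,3}.
The 3 across and the 4 down share only 1, so (1,1) = 1.
(1,2) = 3 − 1 = 2 completes the 3 across.
(2,1) = 4 − 1 = 3 completes the 4 down.
(2,2) = 4 − 3 = 1 completes the 4 across.

3 1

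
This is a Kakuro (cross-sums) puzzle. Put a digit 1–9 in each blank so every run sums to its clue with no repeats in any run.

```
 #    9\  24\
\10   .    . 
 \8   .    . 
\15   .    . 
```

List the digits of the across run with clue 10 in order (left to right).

2 8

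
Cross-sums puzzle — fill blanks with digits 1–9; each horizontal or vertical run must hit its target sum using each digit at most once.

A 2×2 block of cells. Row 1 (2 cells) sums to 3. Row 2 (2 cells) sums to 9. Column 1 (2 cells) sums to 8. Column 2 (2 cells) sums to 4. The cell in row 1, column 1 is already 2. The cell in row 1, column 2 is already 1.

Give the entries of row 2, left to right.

3 in 2 cells must be {1,2}; 4 in 2 cells must be {1,3}.
(2,1) = 8 − 2 = 6 completes the 8 down.
(2,2) = 9 − 6 = 3 completes the 9 across.

6, 3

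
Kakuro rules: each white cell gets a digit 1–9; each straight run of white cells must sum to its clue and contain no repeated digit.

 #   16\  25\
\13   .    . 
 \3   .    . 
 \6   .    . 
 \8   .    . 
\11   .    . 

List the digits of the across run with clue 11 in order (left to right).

3 8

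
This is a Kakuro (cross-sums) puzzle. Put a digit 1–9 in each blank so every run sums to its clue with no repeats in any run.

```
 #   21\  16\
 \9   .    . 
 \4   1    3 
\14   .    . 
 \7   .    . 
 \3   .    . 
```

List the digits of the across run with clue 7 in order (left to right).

4 in 2 cells must be {1,3}; 3 in 2 cells must be {1,2}; 16 in 5 cells must be {1,2,3,4,6}.
R3C2 = 6: the only remaining digit allowed by both the 14 across and the 16 down.
R5C1 = 2: the only remaining digit allowed by both the 3 across and the 21 down.
R5C2 = 3 − 2 = 1 completes the 3 across.
R3C1 = 14 − 6 = 8 completes the 14 across.
No cell is forced outright now. R1C2 can only be 2 or 4 (the digits allowed by both its 9 across and its 16 down). If R1C2 = 4: then R1C1 would have to be in {5} for the 9 across but in {3,4,6,7} for the 21 down — contradiction. So R1C2 = 2.
R1C1 = 9 − 2 = 7 completes the 9 across.
R4C1 = 21 − 18 = 3 completes the 21 down.
R4C2 = 7 − 3 = 4 completes the 7 across.

3, 4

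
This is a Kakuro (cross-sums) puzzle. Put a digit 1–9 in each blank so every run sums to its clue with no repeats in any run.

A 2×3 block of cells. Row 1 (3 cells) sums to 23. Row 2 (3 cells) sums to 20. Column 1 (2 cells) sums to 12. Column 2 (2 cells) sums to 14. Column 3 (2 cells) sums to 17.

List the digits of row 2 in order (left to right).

3 8 9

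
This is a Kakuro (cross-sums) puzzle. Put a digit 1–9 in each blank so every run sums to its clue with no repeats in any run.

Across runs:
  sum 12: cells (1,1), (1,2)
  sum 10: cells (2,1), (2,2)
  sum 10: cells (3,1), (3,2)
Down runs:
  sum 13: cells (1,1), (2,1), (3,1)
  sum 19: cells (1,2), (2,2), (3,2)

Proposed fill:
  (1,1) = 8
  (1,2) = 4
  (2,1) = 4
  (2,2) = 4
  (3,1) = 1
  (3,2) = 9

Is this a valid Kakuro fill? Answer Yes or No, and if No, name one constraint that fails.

No — the across run (2,1)–(2,2) sums to 8, not 10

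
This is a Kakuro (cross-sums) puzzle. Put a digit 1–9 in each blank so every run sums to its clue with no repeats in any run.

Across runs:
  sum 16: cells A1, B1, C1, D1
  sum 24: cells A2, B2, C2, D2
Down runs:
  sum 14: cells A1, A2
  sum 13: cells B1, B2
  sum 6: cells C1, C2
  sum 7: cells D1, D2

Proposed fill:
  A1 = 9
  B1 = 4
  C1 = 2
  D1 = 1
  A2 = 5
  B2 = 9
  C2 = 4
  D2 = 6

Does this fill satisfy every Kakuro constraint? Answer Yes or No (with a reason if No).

Across: 9+4+2+1=16; 5+9+4+6=24. Down: 9+5=14; 4+9=13; 2+4=6; 1+6=7. No digit repeats within any run.

Yes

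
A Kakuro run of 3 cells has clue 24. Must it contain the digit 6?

The only way to make 24 from 3 distinct digits is {7,8,9}, which does not contain 6.

No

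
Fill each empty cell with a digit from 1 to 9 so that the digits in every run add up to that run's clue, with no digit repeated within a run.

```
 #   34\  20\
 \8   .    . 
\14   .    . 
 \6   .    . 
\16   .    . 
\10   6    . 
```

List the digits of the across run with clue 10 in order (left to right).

6 4

16 in 2 cells must be {7,9}; 34 in 5 cells must be {4,6,7,8,9}.
R1C1 = 7: the only remaining digit allowed by both the 8 across and the 34 down.
R1C2 = 8 − 7 = 1 completes the 8 across.
Given what's placed, R3C1 must be 4 to fit the 6 across and 34 down.
R3C2 = 6 − 4 = 2 completes the 6 across.
Given what's placed, R4C1 must be 9 to fit the 16 across and 34 down.
R4C2 = 16 − 9 = 7 completes the 16 across.
R5C2 = 10 − 6 = 4 completes the 10 across.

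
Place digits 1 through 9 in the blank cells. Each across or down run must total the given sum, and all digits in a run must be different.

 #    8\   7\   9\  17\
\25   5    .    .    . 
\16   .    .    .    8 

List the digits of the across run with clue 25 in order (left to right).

5 3 8 9

17 in 2 cells must be {8,9}.
R1C4 = 17 − 8 = 9 completes the 17 down.
R2C1 = 8 − 5 = 3 completes the 8 down.
Nothing is forced directly, so branch on R2C2, whose candidates are 1 or 4. If R2C2 = 1: then R1C2 would have to be in {3,4,7,8} for the 25 across but in {6} for the 7 down — contradiction. So R2C2 = 4.
R1C2 = 7 − 4 = 3 completes the 7 down.
R1C3 = 25 − 17 = 8 completes the 25 across.
R2C3 = 16 − 15 = 1 completes the 16 across.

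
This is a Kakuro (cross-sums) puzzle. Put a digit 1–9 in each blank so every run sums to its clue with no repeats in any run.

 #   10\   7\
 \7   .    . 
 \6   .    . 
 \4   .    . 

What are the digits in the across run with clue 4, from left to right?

3 1

4 in 2 cells must be {1,3}; 7 in 3 cells must be {1,2,4}.
The 4 across and the 7 down share only 1, so R3C2 = 1.
R3C1 = 4 − 1 = 3 completes the 4 across.
Nothing is forced directly, so branch on R1C2, whose candidates are 2 or 4. If R1C2 = 4: then R1C1 would have to be in {3} for the 7 across but in {1,2,5,6} for the 10 down — contradiction. So R1C2 = 2.
R1C1 = 7 − 2 = 5 completes the 7 across.
R2C1 = 10 − 8 = 2 completes the 10 down.
R2C2 = 6 − 2 = 4 completes the 6 across.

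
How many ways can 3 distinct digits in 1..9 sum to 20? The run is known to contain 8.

2

3 distinct digits from 1–9 sum between 6 and 24.
Keeping only sets containing 8.
Enumerating: {3,8,9}, {5,7,8}.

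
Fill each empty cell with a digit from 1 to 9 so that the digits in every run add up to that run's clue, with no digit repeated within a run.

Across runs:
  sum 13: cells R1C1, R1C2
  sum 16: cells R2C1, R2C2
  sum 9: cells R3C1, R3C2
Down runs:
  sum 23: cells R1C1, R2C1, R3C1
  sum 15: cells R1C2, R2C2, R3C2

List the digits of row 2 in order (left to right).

9 7

16 in 2 cells must be {7,9}; 23 in 3 cells must be {6,8,9}.
The 16 across and the 23 down share only 9, so R2C1 = 9.
R2C2 = 16 − 9 = 7 completes the 16 across.
Nothing is forced directly, so branch on R1C1, whose candidates are 6 or 8. If R1C1 = 6: then R1C2 would have to be in {7} for the 13 across but in {2,3,5,6} for the 15 down — contradiction. So R1C1 = 8.
R1C2 = 13 − 8 = 5 completes the 13 across.
R3C1 = 23 − 17 = 6 completes the 23 down.
R3C2 = 9 − 6 = 3 completes the 9 across.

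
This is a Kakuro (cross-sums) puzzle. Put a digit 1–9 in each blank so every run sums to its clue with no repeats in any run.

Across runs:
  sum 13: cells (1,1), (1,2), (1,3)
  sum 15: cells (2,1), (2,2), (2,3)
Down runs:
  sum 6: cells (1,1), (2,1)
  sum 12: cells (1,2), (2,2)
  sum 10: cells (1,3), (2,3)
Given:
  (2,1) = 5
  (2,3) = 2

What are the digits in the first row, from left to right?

1 4 8

(1,1) = 6 − 5 = 1 completes the 6 down.
(1,3) = 10 − 2 = 8 completes the 10 down.
(2,2) = 15 − 7 = 8 completes the 15 across.
(1,2) = 13 − 9 = 4 completes the 13 across.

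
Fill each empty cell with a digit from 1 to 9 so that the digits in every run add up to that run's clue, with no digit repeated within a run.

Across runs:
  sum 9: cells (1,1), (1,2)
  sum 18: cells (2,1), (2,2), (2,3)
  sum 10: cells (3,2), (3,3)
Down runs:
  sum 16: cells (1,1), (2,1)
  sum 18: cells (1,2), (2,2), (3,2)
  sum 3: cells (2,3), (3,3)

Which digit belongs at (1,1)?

16 in 2 cells must be {7,9}; 3 in 2 cells must be {1,2}.
The 9 across and the 16 down share only 7, so (1,1) = 7.
(1,2) = 9 − 7 = 2 completes the 9 across.
(2,1) = 16 − 7 = 9 completes the 16 down.
(2,2) = 7: the only remaining digit allowed by both the 18 across and the 18 down.
(2,3) = 18 − 16 = 2 completes the 18 across.
(3,2) = 18 − 9 = 9 completes the 18 down.
(3,3) = 10 − 9 = 1 completes the 10 across.

7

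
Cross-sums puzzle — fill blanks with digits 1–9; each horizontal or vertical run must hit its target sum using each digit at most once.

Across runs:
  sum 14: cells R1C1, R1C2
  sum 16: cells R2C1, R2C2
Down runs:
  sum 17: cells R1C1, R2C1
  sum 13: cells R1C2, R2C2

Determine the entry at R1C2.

6

16 in 2 cells must be {7,9}; 17 in 2 cells must be {8,9}.
The 16 across and the 17 down share only 9, so R2C1 = 9.
R2C2 = 16 − 9 = 7 completes the 16 across.
R1C1 = 17 − 9 = 8 completes the 17 down.
R1C2 = 14 − 8 = 6 completes the 14 across.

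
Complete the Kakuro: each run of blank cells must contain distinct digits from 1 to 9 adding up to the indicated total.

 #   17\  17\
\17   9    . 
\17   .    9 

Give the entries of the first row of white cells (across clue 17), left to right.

17 in 2 cells must be {8,9}.
R1C2 = 17 − 9 = 8 completes the 17 across.
R2C1 = 17 − 9 = 8 completes the 17 across.

9, 8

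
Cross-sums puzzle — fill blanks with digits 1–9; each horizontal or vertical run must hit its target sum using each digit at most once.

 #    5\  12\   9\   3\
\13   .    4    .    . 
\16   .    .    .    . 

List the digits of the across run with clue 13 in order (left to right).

3 in 2 cells must be {1,2}.
R2C2 = 12 − 4 = 8 completes the 12 down.
Nothing is forced directly, so branch on R1C4, whose candidates are 1 or 2. If R1C4 = 1: that forces R2C4 = 2, R2C1 = 1, R2C3 = 5, after which R1C1 would have to be in {2,3,5,6} for the 13 across but in {4} for the 5 down — contradiction. So R1C4 = 2.
R1C1 = 1: the only remaining digit allowed by both the 13 across and the 5 down.
R1C3 = 13 − 7 = 6 completes the 13 across.
R2C1 = 5 − 1 = 4 completes the 5 down.
R2C3 = 9 − 6 = 3 completes the 9 down.
R2C4 = 16 − 15 = 1 completes the 16 across.

1, 4, 6, 2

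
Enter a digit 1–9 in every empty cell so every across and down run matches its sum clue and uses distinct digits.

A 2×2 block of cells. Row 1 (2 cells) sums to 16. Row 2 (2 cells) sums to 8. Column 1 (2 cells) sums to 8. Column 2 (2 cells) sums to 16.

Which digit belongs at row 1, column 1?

7

16 in 2 cells must be {7,9}.
The 16 across and the 8 down share only 7, so (1,1) = 7.
(1,2) = 16 − 7 = 9 completes the 16 across.
(2,1) = 8 − 7 = 1 completes the 8 down.
(2,2) = 8 − 1 = 7 completes the 8 across.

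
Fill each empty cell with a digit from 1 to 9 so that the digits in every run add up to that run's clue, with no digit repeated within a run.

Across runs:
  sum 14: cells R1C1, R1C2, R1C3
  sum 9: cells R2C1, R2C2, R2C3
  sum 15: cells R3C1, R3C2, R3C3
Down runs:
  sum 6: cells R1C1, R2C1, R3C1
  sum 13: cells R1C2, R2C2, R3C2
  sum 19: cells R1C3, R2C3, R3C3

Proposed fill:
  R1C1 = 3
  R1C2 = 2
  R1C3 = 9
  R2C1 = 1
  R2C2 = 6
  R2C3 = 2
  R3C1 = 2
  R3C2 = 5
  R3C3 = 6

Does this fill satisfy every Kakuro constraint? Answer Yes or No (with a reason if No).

No — the down run R1C3–R3C3 sums to 17, not 19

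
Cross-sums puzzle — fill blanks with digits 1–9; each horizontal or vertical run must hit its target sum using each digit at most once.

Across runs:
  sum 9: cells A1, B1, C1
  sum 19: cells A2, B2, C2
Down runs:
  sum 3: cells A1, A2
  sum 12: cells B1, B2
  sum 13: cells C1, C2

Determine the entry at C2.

3 in 2 cells must be {1,2}.
The 19 across and the 3 down share only 2, so A2 = 2.
A1 = 3 − 2 = 1 completes the 3 down.
Nothing is forced directly, so branch on B1, whose candidates are 3 or 5. If B1 = 5: then C1 would have to be in {3} for the 9 across but in {4,5,6,7,8,9} for the 13 down — contradiction. So B1 = 3.
C1 = 9 − 4 = 5 completes the 9 across.
B2 = 12 − 3 = 9 completes the 12 down.
C2 = 19 − 11 = 8 completes the 19 across.

8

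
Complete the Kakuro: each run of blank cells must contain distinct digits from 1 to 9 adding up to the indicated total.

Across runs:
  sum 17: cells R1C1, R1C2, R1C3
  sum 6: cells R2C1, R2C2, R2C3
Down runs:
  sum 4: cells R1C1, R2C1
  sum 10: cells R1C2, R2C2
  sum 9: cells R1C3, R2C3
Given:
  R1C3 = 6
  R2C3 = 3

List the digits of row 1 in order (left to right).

3 8 6

6 in 3 cells must be {1,2,3}; 4 in 2 cells must be {1,3}.
Given what's placed, R1C1 must be 3 to fit the 17 across and 4 down.
R1C2 = 17 − 9 = 8 completes the 17 across.
R2C1 = 4 − 3 = 1 completes the 4 down.
R2C2 = 6 − 4 = 2 completes the 6 across.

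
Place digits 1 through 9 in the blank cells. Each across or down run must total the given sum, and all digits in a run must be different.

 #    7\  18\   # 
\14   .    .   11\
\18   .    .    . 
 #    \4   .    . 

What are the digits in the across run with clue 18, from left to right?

1, 9, 8

4 in 2 cells must be {1,3}.
The 4 across and the 11 down share only 3, so R3C3 = 3.
R2C3 = 11 − 3 = 8 completes the 11 down.
R3C2 = 4 − 3 = 1 completes the 4 across.
R2C2 = 9: the only remaining digit allowed by both the 18 across and the 18 down.
R1C2 = 18 − 10 = 8 completes the 18 down.
R2C1 = 18 − 17 = 1 completes the 18 across.
R1C1 = 14 − 8 = 6 completes the 14 across.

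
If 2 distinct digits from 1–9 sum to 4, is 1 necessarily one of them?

Yes

The only way to make 4 from 2 distinct digits is {1,3}, which contains 1.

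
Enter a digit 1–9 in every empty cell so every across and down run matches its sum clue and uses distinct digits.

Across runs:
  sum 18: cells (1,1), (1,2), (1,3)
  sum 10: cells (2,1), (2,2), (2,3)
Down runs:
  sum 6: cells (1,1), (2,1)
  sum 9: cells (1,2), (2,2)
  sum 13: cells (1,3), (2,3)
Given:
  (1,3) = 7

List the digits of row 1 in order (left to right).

(2,3) = 13 − 7 = 6 completes the 13 down.
Given what's placed, (2,1) must be 1 to fit the 10 across and 6 down.
(2,2) = 10 − 7 = 3 completes the 10 across.
(1,1) = 6 − 1 = 5 completes the 6 down.
(1,2) = 18 − 12 = 6 completes the 18 across.

5 6 7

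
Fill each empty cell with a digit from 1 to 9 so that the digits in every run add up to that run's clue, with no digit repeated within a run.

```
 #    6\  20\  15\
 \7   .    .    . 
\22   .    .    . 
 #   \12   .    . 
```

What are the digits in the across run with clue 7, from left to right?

7 in 3 cells must be {1,2,4}.
Only 4 fits R1C2 under both its across sum 7 and down sum 20.
The 22 across and the 6 down share only 5, so R2C1 = 5.
R2C2 = 9: the only remaining digit allowed by both the 22 across and the 20 down.
R2C3 = 22 − 14 = 8 completes the 22 across.
R3C2 = 20 − 13 = 7 completes the 20 down.
R3C3 = 12 − 7 = 5 completes the 12 across.
R1C1 = 6 − 5 = 1 completes the 6 down.
R1C3 = 7 − 5 = 2 completes the 7 across.

1 4 2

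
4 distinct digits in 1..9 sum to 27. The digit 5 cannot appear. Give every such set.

4 distinct digits from 1–9 sum between 10 and 30.
Dropping sets that contain 5.

{3,7,8,9}; {4,6,8,9}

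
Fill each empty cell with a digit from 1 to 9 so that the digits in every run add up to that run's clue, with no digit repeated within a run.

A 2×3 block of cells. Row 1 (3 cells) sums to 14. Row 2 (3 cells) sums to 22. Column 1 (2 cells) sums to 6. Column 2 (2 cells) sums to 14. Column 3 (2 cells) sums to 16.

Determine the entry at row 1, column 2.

6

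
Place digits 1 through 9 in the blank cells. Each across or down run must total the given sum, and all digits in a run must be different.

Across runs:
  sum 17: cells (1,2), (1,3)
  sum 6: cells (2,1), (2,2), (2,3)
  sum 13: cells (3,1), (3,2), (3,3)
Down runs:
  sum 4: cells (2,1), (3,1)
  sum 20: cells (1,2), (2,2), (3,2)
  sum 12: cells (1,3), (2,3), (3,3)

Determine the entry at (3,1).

17 in 2 cells must be {8,9}; 6 in 3 cells must be {1,2,3}; 4 in 2 cells must be {1,3}.
Only 3 fits (2,2) under both its across sum 6 and down sum 20.
Given what's placed, (2,1) must be 1 to fit the 6 across and 4 down.
(2,3) = 6 − 4 = 2 completes the 6 across.
(3,1) = 4 − 1 = 3 completes the 4 down.

3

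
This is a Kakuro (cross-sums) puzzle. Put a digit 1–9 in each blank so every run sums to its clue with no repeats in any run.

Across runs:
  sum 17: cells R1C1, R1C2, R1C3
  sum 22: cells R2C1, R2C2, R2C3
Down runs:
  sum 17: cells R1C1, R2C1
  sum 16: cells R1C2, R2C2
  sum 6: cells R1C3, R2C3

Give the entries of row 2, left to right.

17 in 2 cells must be {8,9}; 16 in 2 cells must be {7,9}.
The 22 across and the 6 down share only 5, so R2C3 = 5.
R1C3 = 6 − 5 = 1 completes the 6 down.
Given what's placed, R2C2 must be 9 to fit the 22 across and 16 down.
R1C1 = 9: the only remaining digit allowed by both the 17 across and the 17 down.
R1C2 = 17 − 10 = 7 completes the 17 across.
R2C1 = 22 − 14 = 8 completes the 22 across.

8 9 5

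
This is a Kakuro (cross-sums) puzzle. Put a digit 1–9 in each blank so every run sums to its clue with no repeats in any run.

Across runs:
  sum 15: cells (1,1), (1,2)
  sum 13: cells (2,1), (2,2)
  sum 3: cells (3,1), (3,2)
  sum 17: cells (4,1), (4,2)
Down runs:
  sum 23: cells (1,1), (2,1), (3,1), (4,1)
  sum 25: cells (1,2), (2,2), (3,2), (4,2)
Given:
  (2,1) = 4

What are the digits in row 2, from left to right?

4, 9

3 in 2 cells must be {1,2}; 17 in 2 cells must be {8,9}.
(2,2) = 13 − 4 = 9 completes the 13 across.
Given what's placed, (3,1) must be 2 to fit the 3 across and 23 down.
(3,2) = 3 − 2 = 1 completes the 3 across.
Given what's placed, (4,2) must be 8 to fit the 17 across and 25 down.
(1,2) = 25 − 18 = 7 completes the 25 down.
(4,1) = 17 − 8 = 9 completes the 17 across.
(1,1) = 15 − 7 = 8 completes the 15 across.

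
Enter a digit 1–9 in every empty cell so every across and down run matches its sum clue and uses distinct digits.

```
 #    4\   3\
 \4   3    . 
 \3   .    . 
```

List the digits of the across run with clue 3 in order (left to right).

1 2

4 in 2 cells must be {1,3}; 3 in 2 cells must be {1,2}.
R1C2 = 4 − 3 = 1 completes the 4 across.
R2C1 = 4 − 3 = 1 completes the 4 down.
R2C2 = 3 − 1 = 2 completes the 3 across.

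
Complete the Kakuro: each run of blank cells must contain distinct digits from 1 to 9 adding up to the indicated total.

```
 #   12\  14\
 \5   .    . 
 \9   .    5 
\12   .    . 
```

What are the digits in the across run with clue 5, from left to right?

3 2

R2C1 = 9 − 5 = 4 completes the 9 across.
Nothing is forced directly, so branch on R1C1, whose candidates are 1 or 2 or 3. If R1C1 = 1: then R1C2 would have to be in {4} for the 5 across but in {1,2,3,6,7,8} for the 14 down — contradiction. If R1C1 = 2: that forces R1C2 = 3, after which R3C1 would have to be in {3,4,5,7,8,9} for the 12 across but in {6} for the 12 down — contradiction. So R1C1 = 3.
R1C2 = 5 − 3 = 2 completes the 5 across.
R3C1 = 12 − 7 = 5 completes the 12 down.
R3C2 = 12 − 5 = 7 completes the 12 across.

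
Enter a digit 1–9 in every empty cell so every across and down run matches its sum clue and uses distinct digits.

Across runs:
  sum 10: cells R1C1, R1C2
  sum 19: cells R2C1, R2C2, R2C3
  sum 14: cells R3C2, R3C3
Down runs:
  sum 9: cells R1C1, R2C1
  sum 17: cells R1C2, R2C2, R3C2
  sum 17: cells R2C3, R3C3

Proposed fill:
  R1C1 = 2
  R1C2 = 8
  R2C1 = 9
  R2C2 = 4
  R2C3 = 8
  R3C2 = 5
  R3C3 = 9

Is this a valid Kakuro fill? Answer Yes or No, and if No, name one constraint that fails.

No — the across run R2C1–R2C3 sums to 21, not 19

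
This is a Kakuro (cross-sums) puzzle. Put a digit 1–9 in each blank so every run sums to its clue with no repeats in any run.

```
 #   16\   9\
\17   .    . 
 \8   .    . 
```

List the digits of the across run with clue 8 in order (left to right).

17 in 2 cells must be {8,9}; 16 in 2 cells must be {7,9}.
The 17 across and the 16 down share only 9, so R1C1 = 9.
R1C2 = 17 − 9 = 8 completes the 17 across.
R2C1 = 16 − 9 = 7 completes the 16 down.
R2C2 = 8 − 7 = 1 completes the 8 across.

7 1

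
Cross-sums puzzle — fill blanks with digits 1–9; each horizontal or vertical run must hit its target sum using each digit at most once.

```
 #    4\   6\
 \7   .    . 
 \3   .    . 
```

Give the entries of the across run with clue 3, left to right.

3 in 2 cells must be {1,2}; 4 in 2 cells must be {1,3}.
The 3 across and the 4 down share only 1, so R2C1 = 1.
R2C2 = 3 − 1 = 2 completes the 3 across.
R1C1 = 4 − 1 = 3 completes the 4 down.
R1C2 = 7 − 3 = 4 completes the 7 across.

1 2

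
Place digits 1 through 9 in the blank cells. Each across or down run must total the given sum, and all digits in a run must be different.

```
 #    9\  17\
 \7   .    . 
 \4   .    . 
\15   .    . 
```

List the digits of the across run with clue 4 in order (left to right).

4 in 2 cells must be {1,3}.
The 15 across and the 9 down share only 6, so R3C1 = 6.
R3C2 = 15 − 6 = 9 completes the 15 across.
Given what's placed, R2C1 must be 1 to fit the 4 across and 9 down.
R2C2 = 4 − 1 = 3 completes the 4 across.
R1C1 = 9 − 7 = 2 completes the 9 down.
R1C2 = 7 − 2 = 5 completes the 7 across.

1 3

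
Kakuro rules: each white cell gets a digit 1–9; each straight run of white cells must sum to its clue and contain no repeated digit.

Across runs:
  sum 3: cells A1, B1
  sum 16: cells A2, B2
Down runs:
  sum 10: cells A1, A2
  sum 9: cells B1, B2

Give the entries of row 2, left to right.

3 in 2 cells must be {1,2}; 16 in 2 cells must be {7,9}.
The 16 across and the 9 down share only 7, so B2 = 7.
B1 = 9 − 7 = 2 completes the 9 down.
A2 = 16 − 7 = 9 completes the 16 across.
A1 = 3 − 2 = 1 completes the 3 across.

9, 7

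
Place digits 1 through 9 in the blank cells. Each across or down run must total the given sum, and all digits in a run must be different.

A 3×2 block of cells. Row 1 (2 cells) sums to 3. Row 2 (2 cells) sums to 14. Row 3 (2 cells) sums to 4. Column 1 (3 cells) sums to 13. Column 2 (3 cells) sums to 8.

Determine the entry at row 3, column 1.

3 in 2 cells must be {1,2}; 4 in 2 cells must be {1,3}.
The 14 across and the 8 down share only 5, so (2,2) = 5.
Given what's placed, (3,2) must be 1 to fit the 4 across and 8 down.
(1,2) = 8 − 6 = 2 completes the 8 down.
(2,1) = 14 − 5 = 9 completes the 14 across.
(3,1) = 4 − 1 = 3 completes the 4 across.
(1,1) = 3 − 2 = 1 completes the 3 across.

3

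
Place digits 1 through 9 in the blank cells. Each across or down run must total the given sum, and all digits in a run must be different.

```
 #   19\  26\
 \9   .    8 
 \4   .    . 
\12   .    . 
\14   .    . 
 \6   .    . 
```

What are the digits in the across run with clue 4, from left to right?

4 in 2 cells must be {1,3}.
R1C1 = 9 − 8 = 1 completes the 9 across.
R2C1 = 3: the only remaining digit allowed by both the 4 across and the 19 down.
R2C2 = 4 − 3 = 1 completes the 4 across.

3 1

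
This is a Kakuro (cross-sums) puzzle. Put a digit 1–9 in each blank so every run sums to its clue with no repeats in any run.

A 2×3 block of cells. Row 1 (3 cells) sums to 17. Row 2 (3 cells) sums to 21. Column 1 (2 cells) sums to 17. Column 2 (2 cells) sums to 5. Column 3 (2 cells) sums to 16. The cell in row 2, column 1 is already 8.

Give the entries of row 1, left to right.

17 in 2 cells must be {8,9}; 16 in 2 cells must be {7,9}.
(1,1) = 17 − 8 = 9 completes the 17 down.
Given what's placed, (1,3) must be 7 to fit the 17 across and 16 down.
(2,2) = 4: the only remaining digit allowed by both the 21 across and the 5 down.
(2,3) = 21 − 12 = 9 completes the 21 across.
(1,2) = 17 − 16 = 1 completes the 17 across.

9, 1, 7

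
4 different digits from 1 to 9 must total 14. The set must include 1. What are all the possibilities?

{1,2,3,8}; {1,2,4,7}; {1,2,5,6}; {1,3,4,6}

4 distinct digits from 1–9 sum between 10 and 30.
Keeping only sets containing 1.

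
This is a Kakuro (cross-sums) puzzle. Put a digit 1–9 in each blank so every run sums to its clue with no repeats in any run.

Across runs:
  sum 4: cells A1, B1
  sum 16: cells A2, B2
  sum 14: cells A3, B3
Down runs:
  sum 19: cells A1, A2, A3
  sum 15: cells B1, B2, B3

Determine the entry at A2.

7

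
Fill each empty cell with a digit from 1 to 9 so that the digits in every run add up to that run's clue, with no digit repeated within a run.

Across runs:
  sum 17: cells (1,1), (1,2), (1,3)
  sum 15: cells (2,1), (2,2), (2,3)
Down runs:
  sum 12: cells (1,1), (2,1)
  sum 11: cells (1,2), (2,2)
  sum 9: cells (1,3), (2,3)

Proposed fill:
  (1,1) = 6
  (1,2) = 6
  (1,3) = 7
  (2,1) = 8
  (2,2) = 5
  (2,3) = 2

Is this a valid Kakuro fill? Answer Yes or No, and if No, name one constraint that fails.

No — the down run (1,1)–(2,1) sums to 14, not 12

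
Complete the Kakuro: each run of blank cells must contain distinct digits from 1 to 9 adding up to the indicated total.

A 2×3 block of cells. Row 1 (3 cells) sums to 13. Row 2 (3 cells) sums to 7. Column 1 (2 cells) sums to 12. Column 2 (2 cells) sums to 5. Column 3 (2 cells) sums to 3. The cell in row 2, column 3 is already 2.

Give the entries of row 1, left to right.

8 4 1

7 in 3 cells must be {1,2,4}; 3 in 2 cells must be {1,2}.
(1,3) = 3 − 2 = 1 completes the 3 down.
(2,1) = 4: the only remaining digit allowed by both the 7 across and the 12 down.
(2,2) = 7 − 6 = 1 completes the 7 across.
(1,1) = 12 − 4 = 8 completes the 12 down.
(1,2) = 13 − 9 = 4 completes the 13 across.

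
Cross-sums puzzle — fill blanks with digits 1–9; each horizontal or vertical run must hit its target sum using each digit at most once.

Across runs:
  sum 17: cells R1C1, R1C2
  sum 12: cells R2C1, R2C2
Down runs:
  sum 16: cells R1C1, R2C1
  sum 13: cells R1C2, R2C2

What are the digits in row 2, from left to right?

7 5

17 in 2 cells must be {8,9}; 16 in 2 cells must be {7,9}.
The 17 across and the 16 down share only 9, so R1C1 = 9.
R1C2 = 17 − 9 = 8 completes the 17 across.
R2C1 = 16 − 9 = 7 completes the 16 down.
R2C2 = 12 − 7 = 5 completes the 12 across.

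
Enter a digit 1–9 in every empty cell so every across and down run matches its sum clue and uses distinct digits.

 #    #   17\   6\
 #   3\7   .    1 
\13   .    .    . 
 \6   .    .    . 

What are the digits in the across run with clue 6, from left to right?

6 in 3 cells must be {1,2,3}; 3 in 2 cells must be {1,2}.
R1C2 = 7 − 1 = 6 completes the 7 across.
Nothing is forced directly, so branch on R2C3, whose candidates are 2 or 3. If R2C3 = 2: then R2C1 would have to be in {3,4,5,6,7,8} for the 13 across but in {1,2} for the 3 down — contradiction. So R2C3 = 3.
R3C3 = 6 − 4 = 2 completes the 6 down.
R3C1 = 1: the only remaining digit allowed by both the 6 across and the 3 down.
R3C2 = 6 − 3 = 3 completes the 6 across.
R2C1 = 3 − 1 = 2 completes the 3 down.
R2C2 = 13 − 5 = 8 completes the 13 across.

1, 3, 2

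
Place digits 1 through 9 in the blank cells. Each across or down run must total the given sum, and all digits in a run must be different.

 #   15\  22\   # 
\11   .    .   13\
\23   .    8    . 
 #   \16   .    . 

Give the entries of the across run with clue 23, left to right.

23 in 3 cells must be {6,8,9}; 16 in 2 cells must be {7,9}.
R3C2 = 9: the only remaining digit allowed by both the 16 across and the 22 down.
R3C3 = 16 − 9 = 7 completes the 16 across.
R1C2 = 22 − 17 = 5 completes the 22 down.
R2C3 = 13 − 7 = 6 completes the 13 down.
R1C1 = 11 − 5 = 6 completes the 11 across.
R2C1 = 23 − 14 = 9 completes the 23 across.

9 8 6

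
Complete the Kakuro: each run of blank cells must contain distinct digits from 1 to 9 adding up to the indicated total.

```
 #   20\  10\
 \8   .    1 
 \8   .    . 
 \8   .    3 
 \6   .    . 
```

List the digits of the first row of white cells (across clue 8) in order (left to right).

10 in 4 cells must be {1,2,3,4}.
R1C1 = 8 − 1 = 7 completes the 8 across.
Given what's placed, R2C2 must be 2 to fit the 8 across and 10 down.
R3C1 = 8 − 3 = 5 completes the 8 across.
Given what's placed, R4C1 must be 2 to fit the 6 across and 20 down.
R4C2 = 6 − 2 = 4 completes the 6 across.
R2C1 = 8 − 2 = 6 completes the 8 across.

7 1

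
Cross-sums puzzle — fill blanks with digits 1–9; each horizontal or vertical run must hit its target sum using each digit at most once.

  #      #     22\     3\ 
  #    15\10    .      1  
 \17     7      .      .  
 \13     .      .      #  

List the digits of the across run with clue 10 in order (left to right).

3 in 2 cells must be {1,2}.
R1C2 = 10 − 1 = 9 completes the 10 across.
R2C3 = 3 − 1 = 2 completes the 3 down.
R3C1 = 15 − 7 = 8 completes the 15 down.
R3C2 = 13 − 8 = 5 completes the 13 across.
R2C2 = 17 − 9 = 8 completes the 17 across.

9 1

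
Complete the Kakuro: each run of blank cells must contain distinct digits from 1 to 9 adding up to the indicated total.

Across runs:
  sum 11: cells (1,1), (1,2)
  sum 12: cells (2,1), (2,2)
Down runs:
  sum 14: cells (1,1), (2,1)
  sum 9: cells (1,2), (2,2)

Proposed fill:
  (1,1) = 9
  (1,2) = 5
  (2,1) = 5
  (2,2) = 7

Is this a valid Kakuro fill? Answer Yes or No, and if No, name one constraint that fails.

No — the across run (1,1)–(1,2) sums to 14, not 11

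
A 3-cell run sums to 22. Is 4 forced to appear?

Counterexample: {5,8,9} sums to 22 without using 4.

No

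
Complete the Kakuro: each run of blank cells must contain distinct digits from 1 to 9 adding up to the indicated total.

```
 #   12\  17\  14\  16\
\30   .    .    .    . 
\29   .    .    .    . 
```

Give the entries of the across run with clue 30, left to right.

7 8 6 9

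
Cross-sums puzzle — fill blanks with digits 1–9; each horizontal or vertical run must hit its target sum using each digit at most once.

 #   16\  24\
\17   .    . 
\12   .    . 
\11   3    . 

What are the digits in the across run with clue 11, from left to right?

3 8

17 in 2 cells must be {8,9}; 24 in 3 cells must be {7,8,9}.
R3C2 = 11 − 3 = 8 completes the 11 across.
Given what's placed, R1C2 must be 9 to fit the 17 across and 24 down.
R2C2 = 24 − 17 = 7 completes the 24 down.
R1C1 = 17 − 9 = 8 completes the 17 across.
R2C1 = 12 − 7 = 5 completes the 12 across.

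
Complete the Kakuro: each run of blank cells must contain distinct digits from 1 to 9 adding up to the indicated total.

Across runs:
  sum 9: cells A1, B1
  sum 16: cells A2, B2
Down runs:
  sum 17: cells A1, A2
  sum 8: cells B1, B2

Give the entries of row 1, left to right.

16 in 2 cells must be {7,9}; 17 in 2 cells must be {8,9}.
The 9 across and the 17 down share only 8, so A1 = 8.
B1 = 9 − 8 = 1 completes the 9 across.
A2 = 17 − 8 = 9 completes the 17 down.
B2 = 16 − 9 = 7 completes the 16 across.

8, 1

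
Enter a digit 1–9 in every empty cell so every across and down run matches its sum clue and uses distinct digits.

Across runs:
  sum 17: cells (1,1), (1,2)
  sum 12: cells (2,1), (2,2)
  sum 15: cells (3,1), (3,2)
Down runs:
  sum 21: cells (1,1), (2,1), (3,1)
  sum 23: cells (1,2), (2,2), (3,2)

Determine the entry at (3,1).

17 in 2 cells must be {8,9}; 23 in 3 cells must be {6,8,9}.
Nothing is forced directly, so branch on (2,2), whose candidates are 8 or 9. If (2,2) = 9: that forces (1,2) = 8, after which (2,1) would have to be in {3} for the 12 across but in {4,5,6,7,8,9} for the 21 down — contradiction. So (2,2) = 8.
Given what's placed, (1,2) must be 9 to fit the 17 across and 23 down.
(2,1) = 12 − 8 = 4 completes the 12 across.
(3,2) = 23 − 17 = 6 completes the 23 down.
(1,1) = 17 − 9 = 8 completes the 17 across.
(3,1) = 15 − 6 = 9 completes the 15 across.

9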